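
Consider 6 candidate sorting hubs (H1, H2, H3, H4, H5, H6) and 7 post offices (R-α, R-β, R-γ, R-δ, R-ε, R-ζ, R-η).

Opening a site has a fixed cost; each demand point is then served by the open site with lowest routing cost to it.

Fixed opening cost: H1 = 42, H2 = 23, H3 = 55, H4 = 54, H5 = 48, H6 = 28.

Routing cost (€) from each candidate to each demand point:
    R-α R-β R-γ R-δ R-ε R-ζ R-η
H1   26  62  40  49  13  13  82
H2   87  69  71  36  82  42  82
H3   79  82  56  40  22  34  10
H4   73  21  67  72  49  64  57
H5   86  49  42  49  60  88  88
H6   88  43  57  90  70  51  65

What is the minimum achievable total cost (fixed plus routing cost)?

301

Open {H1, H3}: assign each demand point to its cheapest open site.
  R-α→H1 26, R-β→H1 62, R-γ→H1 40, R-δ→H3 40, R-ε→H1 13, R-ζ→H1 13, R-η→H3 10
  routing cost 204, fixed 97 → total 301.
Compare {H1, H3, H6}: routing cost 185 + fixed 125 = 310.
Compare {H1, H3, H4}: routing cost 163 + fixed 151 = 314.
Compare {H1, H4}: routing cost 219 + fixed 96 = 315.
All other subsets cost ≥ 310. Minimum total cost: 301.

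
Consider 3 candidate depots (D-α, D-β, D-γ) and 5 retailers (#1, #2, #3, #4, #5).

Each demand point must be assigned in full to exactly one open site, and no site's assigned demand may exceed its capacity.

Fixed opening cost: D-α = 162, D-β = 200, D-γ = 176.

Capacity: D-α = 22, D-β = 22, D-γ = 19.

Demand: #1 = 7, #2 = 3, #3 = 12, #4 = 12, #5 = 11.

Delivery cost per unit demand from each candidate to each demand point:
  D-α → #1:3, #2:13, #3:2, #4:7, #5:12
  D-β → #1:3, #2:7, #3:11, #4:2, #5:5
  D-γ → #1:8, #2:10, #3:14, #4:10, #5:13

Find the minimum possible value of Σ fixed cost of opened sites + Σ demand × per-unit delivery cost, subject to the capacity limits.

771

Open {D-α, D-β, D-γ}; cheapest assignment that respects the capacities:
  D-α (cap 22, load 19): #1, #3 — cost 7×3 + 12×2 = 45
  D-β (cap 22, load 15): #2, #4 — cost 3×7 + 12×2 = 45
  D-γ (cap 19, load 11): #5 — cost 11×13 = 143
  Shipping 233, fixed 538 → total 771.
  Any other capacity-feasible assignment to {D-α, D-β, D-γ} ships for at least 233.
Total demand is 45 and no other set of sites has combined capacity ≥ 45, so {D-α, D-β, D-γ} is the only feasible choice of open sites. Minimum: 771.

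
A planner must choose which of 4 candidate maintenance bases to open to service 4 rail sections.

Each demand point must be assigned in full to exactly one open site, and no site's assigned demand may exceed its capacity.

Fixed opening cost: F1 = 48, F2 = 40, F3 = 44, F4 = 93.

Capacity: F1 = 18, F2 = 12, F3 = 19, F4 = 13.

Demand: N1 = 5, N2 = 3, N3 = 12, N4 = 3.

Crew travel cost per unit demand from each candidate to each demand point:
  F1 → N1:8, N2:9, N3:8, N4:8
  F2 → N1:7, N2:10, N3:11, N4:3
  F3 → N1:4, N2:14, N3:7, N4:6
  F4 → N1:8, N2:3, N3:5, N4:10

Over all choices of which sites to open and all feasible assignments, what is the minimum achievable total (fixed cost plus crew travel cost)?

Open {F2, F3}; cheapest assignment that respects the capacities:
  F2 (cap 12, load 6): N2, N4 — cost 3×10 + 3×3 = 39
  F3 (cap 19, load 17): N1, N3 — cost 5×4 + 12×7 = 104
  Shipping 143, fixed 84 → total 227.
  Any other capacity-feasible assignment to {F2, F3} ships for at least 143.
Compare {F1, F3}: its best feasible assignment gives total 247.
Compare {F1, F2}: its best feasible assignment gives total 255.
Every other set of open sites that can feasibly serve all demand totals ≥ 247 even under its best assignment. Minimum: 227.

227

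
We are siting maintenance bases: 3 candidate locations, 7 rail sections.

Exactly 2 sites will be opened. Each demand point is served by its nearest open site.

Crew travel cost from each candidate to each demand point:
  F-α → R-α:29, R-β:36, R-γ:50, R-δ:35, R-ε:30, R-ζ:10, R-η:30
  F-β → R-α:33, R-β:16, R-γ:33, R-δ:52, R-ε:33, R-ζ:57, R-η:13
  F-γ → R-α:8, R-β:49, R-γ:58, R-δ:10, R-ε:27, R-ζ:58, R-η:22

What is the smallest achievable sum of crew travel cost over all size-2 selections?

163

Open {F-α, F-γ}.
  R-α→F-γ 8, R-β→F-α 36, R-γ→F-α 50, R-δ→F-γ 10, R-ε→F-γ 27, R-ζ→F-α 10, R-η→F-γ 22  ⇒ total 163.
Compare {F-β, F-γ}: total 164.
Compare {F-α, F-β}: total 166.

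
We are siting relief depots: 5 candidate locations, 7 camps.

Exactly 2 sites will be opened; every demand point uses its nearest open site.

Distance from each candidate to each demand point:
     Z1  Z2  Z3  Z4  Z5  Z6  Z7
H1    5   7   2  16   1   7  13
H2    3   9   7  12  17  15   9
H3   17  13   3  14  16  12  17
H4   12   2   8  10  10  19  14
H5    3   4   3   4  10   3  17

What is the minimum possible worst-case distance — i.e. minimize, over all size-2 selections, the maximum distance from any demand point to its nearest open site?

Open {H2, H5}.
  Farthest demand point is Z5 at distance 10 (to H5); all others are ≤ 10.
With {H1, H2} the worst case is 12.
With {H1, H4} the worst case is 13.
No size-2 selection achieves below 10.

10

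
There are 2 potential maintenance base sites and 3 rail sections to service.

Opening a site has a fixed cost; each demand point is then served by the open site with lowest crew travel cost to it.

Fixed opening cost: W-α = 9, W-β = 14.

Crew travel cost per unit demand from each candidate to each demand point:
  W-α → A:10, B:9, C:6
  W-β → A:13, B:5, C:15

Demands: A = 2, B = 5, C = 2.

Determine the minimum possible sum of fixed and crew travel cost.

80

Open {W-α, W-β}: assign each demand point to its cheapest open site.
  A→W-α 2×10=20, B→W-β 5×5=25, C→W-α 2×6=12
  crew travel cost 57, fixed 23 → total 80.
Compare {W-α}: crew travel cost 77 + fixed 9 = 86.
Compare {W-β}: crew travel cost 81 + fixed 14 = 95.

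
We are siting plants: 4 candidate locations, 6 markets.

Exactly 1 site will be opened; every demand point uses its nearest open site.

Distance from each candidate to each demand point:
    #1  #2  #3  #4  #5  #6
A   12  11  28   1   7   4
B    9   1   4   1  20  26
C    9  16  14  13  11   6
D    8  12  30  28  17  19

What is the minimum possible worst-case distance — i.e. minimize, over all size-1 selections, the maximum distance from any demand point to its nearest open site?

16

Open {C}.
  Farthest demand point is #2 at distance 16 (to C); all others are ≤ 16.
With {B} the worst case is 26.
With {A} the worst case is 28.
No size-1 selection achieves below 16.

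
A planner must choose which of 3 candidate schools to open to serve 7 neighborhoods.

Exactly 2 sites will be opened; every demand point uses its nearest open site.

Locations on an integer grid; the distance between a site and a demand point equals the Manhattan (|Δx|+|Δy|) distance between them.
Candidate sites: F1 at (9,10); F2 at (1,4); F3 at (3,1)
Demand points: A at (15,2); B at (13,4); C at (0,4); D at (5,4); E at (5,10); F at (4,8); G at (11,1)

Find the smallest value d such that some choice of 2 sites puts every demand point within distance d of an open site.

13

Open {F1, F3}.
  Farthest demand point is A at distance 13 (to F3); all others are ≤ 13.
With {F2, F3} the worst case is 13.
With {F1, F2} the worst case is 14.
No size-2 selection achieves below 13.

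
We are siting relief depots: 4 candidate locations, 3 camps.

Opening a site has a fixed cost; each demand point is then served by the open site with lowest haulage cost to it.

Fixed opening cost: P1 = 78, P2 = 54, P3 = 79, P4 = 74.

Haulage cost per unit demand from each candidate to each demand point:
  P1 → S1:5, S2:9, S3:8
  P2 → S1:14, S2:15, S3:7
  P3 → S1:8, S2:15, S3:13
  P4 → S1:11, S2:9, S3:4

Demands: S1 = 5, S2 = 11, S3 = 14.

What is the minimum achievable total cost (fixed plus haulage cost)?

Open {P4}: assign each demand point to its cheapest open site.
  S1→P4 5×11=55, S2→P4 11×9=99, S3→P4 14×4=56
  haulage cost 210, fixed 74 → total 284.
Compare {P1}: haulage cost 236 + fixed 78 = 314.
Compare {P1, P4}: haulage cost 180 + fixed 152 = 332.
Compare {P2, P4}: haulage cost 210 + fixed 128 = 338.
All other subsets cost ≥ 314. Minimum total cost: 284.

284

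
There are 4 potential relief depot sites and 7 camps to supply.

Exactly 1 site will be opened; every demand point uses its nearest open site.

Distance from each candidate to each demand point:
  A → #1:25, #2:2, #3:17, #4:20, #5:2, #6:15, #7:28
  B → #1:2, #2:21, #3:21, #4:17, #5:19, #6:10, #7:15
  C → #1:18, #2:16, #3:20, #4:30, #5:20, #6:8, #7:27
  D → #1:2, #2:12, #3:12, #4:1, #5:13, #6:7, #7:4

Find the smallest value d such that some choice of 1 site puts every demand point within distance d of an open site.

Open {D}.
  Farthest demand point is #5 at distance 13 (to D); all others are ≤ 13.
With {B} the worst case is 21.
With {A} the worst case is 28.
No size-1 selection achieves below 13.

13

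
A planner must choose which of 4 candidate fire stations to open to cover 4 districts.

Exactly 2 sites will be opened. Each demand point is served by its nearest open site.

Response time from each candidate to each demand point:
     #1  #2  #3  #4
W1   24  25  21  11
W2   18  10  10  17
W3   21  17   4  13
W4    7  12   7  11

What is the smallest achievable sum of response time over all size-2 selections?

34

Open {W3, W4}.
  #1→W4 7, #2→W4 12, #3→W3 4, #4→W4 11  ⇒ total 34.
Compare {W2, W4}: total 35.
Compare {W1, W4}: total 37.
No size-2 selection does better; minimum is 34.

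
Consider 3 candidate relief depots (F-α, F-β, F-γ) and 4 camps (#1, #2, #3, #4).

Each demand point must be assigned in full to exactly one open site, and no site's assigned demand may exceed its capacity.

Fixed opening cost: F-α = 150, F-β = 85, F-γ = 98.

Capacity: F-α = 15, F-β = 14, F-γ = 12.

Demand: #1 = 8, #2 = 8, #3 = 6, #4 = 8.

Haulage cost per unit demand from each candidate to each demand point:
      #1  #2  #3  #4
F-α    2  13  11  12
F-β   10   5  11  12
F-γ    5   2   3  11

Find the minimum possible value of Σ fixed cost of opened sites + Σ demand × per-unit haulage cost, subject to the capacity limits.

527

Open {F-α, F-β, F-γ}; cheapest assignment that respects the capacities:
  F-α (cap 15, load 14): #1, #3 — cost 8×2 + 6×11 = 82
  F-β (cap 14, load 8): #4 — cost 8×12 = 96
  F-γ (cap 12, load 8): #2 — cost 8×2 = 16
  Shipping 194, fixed 333 → total 527.
  Any other capacity-feasible assignment to {F-α, F-β, F-γ} ships for at least 194.
Total demand is 30 and no other set of sites has combined capacity ≥ 30, so {F-α, F-β, F-γ} is the only feasible choice of open sites. Minimum: 527.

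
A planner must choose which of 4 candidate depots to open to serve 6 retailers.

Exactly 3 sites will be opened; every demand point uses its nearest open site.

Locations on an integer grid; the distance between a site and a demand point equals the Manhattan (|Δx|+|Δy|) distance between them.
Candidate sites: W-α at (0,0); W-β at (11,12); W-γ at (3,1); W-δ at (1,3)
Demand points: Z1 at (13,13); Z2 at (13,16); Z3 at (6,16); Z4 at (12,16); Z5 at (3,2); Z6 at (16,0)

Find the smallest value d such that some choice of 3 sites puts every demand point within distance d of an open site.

14

Open {W-α, W-β, W-γ}.
  Farthest demand point is Z6 at distance 14 (to W-γ); all others are ≤ 14.
With {W-β, W-γ, W-δ} the worst case is 14.
With {W-α, W-β, W-δ} the worst case is 16.
No size-3 selection achieves below 14.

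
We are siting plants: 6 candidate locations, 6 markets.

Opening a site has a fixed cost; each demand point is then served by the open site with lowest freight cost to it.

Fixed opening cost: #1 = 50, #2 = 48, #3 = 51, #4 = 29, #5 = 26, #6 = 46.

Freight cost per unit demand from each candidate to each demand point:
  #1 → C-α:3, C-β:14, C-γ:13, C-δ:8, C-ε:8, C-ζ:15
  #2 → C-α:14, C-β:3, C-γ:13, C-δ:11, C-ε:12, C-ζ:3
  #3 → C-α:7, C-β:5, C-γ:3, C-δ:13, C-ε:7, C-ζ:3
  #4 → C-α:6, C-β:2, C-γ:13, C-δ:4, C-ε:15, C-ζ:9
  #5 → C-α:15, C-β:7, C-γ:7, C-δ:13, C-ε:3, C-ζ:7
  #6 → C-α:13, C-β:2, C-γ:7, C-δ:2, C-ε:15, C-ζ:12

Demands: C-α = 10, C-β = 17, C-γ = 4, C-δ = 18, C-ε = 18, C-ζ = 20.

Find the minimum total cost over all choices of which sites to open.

Open {#3, #5, #6}: assign each demand point to its cheapest open site.
  C-α→#3 10×7=70, C-β→#6 17×2=34, C-γ→#3 4×3=12, C-δ→#6 18×2=36, C-ε→#5 18×3=54, C-ζ→#3 20×3=60
  freight cost 266, fixed 123 → total 389.
Compare {#3, #4, #5}: freight cost 292 + fixed 106 = 398.
Compare {#1, #3, #5, #6}: freight cost 226 + fixed 173 = 399.
Compare {#3, #4, #5, #6}: freight cost 256 + fixed 152 = 408.
All other subsets cost ≥ 398. Minimum total cost: 389.

389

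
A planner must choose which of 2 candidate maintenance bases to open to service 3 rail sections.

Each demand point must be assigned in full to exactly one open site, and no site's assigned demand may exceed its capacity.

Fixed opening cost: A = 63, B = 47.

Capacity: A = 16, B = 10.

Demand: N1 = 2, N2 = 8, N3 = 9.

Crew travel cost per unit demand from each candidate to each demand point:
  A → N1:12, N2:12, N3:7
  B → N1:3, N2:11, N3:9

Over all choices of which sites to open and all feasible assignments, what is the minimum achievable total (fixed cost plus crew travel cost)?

267

Open {A, B}; cheapest assignment that respects the capacities:
  A (cap 16, load 9): N3 — cost 9×7 = 63
  B (cap 10, load 10): N1, N2 — cost 2×3 + 8×11 = 94
  Shipping 157, fixed 110 → total 267.
  Any other capacity-feasible assignment to {A, B} ships for at least 157.
Total demand is 19 and no other set of sites has combined capacity ≥ 19, so {A, B} is the only feasible choice of open sites. Minimum: 267.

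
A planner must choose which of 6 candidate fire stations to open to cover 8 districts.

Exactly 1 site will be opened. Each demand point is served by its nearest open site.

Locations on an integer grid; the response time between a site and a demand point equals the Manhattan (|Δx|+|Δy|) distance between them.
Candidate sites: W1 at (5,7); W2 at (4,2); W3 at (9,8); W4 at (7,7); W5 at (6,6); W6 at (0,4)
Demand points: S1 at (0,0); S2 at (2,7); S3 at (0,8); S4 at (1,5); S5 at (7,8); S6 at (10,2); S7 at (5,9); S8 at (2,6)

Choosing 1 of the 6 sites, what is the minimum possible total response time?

Open {W1}.
  S1→W1 12, S2→W1 3, S3→W1 6, S4→W1 6, S5→W1 3, S6→W1 10, S7→W1 2, S8→W1 4  ⇒ total 46.
Compare {W5}: total 50.
Compare {W6}: total 52.
No size-1 selection does better; minimum is 46.

46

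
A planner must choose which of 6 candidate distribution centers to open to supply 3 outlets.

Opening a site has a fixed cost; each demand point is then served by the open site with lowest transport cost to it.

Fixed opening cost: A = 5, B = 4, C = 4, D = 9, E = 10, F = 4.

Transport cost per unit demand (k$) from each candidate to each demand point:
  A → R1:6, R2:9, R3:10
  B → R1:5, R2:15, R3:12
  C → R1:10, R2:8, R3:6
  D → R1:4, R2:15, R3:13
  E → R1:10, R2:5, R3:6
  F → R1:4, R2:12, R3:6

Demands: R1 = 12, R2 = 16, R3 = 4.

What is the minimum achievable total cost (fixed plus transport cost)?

166

Open {E, F}: assign each demand point to its cheapest open site.
  R1→F 12×4=48, R2→E 16×5=80, R3→E 4×6=24
  transport cost 152, fixed 14 → total 166.
Compare {B, E, F}: transport cost 152 + fixed 18 = 170.
Compare {C, E, F}: transport cost 152 + fixed 18 = 170.
Compare {D, E}: transport cost 152 + fixed 19 = 171.
All other subsets cost ≥ 170. Minimum total cost: 166.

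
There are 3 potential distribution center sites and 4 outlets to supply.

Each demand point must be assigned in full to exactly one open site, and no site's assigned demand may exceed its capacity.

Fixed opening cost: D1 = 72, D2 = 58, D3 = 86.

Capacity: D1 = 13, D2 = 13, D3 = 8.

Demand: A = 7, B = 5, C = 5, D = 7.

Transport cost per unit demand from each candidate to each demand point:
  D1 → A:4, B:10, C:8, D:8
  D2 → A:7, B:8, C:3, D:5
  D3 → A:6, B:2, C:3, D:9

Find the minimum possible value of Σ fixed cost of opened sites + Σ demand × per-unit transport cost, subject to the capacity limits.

Open {D1, D2}; cheapest assignment that respects the capacities:
  D1 (cap 13, load 12): A, B — cost 7×4 + 5×10 = 78
  D2 (cap 13, load 12): C, D — cost 5×3 + 7×5 = 50
  Shipping 128, fixed 130 → total 258.
  Any other capacity-feasible assignment to {D1, D2} ships for at least 128.
Compare {D1, D2, D3}: its best feasible assignment gives total 304.
Every other set of open sites that can feasibly serve all demand totals ≥ 304 even under its best assignment. Minimum: 258.

258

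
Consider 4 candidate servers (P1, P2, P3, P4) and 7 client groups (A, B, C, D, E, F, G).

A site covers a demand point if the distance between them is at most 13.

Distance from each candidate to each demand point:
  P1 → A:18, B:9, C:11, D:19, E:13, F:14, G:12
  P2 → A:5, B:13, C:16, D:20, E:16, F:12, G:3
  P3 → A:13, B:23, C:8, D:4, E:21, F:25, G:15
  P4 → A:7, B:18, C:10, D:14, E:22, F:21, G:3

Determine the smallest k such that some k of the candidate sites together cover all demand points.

Coverage sets (demand points within 13 of each site):
  P1: {B, C, E, G}
  P2: {A, B, F, G}
  P3: {A, C, D}
  P4: {A, C, G}
No 2 sites suffice: every size-2 union leaves at least one demand point uncovered.
But {P1, P2, P3} covers everything, so the minimum is 3.

3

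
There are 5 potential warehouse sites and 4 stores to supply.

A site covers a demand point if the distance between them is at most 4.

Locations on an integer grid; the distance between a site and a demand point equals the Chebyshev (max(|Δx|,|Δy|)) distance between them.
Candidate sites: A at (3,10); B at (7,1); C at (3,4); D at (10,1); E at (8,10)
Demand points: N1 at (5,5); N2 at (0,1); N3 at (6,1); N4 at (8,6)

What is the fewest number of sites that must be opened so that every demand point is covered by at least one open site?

2

Coverage sets (demand points within 4 of each site):
  A: {}
  B: {N1, N3}
  C: {N1, N2, N3}
  D: {N3}
  E: {N4}
No single site covers all 4 demand points.
But {C, E} covers everything, so the minimum is 2.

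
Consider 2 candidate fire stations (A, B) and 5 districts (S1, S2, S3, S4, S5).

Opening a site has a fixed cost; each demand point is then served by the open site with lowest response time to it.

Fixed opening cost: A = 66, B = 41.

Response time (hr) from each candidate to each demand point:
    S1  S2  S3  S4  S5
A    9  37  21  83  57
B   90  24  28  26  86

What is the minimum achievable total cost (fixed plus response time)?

Open {A, B}: assign each demand point to its cheapest open site.
  S1→A 9, S2→B 24, S3→A 21, S4→B 26, S5→A 57
  response time 137, fixed 107 → total 244.
Compare {A}: response time 207 + fixed 66 = 273.
Compare {B}: response time 254 + fixed 41 = 295.

244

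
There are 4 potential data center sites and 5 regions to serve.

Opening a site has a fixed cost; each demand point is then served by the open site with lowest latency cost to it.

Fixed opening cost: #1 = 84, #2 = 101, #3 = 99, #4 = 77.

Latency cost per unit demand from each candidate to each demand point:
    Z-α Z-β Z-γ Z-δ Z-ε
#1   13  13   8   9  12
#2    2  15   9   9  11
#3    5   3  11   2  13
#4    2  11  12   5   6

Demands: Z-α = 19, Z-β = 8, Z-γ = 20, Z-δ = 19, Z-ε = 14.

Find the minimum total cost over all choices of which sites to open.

580

Open {#3, #4}: assign each demand point to its cheapest open site.
  Z-α→#4 19×2=38, Z-β→#3 8×3=24, Z-γ→#3 20×11=220, Z-δ→#3 19×2=38, Z-ε→#4 14×6=84
  latency cost 404, fixed 176 → total 580.
Compare {#1, #3, #4}: latency cost 344 + fixed 260 = 604.
Compare {#4}: latency cost 545 + fixed 77 = 622.
Compare {#1, #4}: latency cost 465 + fixed 161 = 626.
All other subsets cost ≥ 604. Minimum total cost: 580.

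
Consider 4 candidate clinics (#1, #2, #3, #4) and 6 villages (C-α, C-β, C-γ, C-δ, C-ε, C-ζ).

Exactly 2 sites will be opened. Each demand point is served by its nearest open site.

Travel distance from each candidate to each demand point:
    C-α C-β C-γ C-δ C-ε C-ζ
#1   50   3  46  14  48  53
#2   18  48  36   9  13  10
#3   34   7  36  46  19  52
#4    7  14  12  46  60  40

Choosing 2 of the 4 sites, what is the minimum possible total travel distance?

Open {#2, #4}.
  C-α→#4 7, C-β→#4 14, C-γ→#4 12, C-δ→#2 9, C-ε→#2 13, C-ζ→#2 10  ⇒ total 65.
Compare {#1, #2}: total 89.
Compare {#2, #3}: total 93.
No size-2 selection does better; minimum is 65.

65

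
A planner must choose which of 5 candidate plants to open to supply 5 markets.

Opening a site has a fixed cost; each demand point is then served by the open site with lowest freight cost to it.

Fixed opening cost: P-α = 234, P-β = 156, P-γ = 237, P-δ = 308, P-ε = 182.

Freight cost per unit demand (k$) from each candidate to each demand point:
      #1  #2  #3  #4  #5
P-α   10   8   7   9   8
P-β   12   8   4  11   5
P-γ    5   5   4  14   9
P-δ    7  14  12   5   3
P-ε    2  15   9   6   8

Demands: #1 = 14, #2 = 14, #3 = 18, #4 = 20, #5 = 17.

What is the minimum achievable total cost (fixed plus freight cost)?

Open {P-β, P-ε}: assign each demand point to its cheapest open site.
  #1→P-ε 14×2=28, #2→P-β 14×8=112, #3→P-β 18×4=72, #4→P-ε 20×6=120, #5→P-β 17×5=85
  freight cost 417, fixed 338 → total 755.
Compare {P-β}: freight cost 657 + fixed 156 = 813.
Compare {P-ε}: freight cost 656 + fixed 182 = 838.
Compare {P-γ, P-ε}: freight cost 426 + fixed 419 = 845.
All other subsets cost ≥ 813. Minimum total cost: 755.

755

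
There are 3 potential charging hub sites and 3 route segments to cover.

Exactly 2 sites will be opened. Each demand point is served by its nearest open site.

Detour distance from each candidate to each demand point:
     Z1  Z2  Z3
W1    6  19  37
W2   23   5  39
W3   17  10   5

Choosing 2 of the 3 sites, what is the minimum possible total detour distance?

Open {W1, W3}.
  Z1→W1 6, Z2→W3 10, Z3→W3 5  ⇒ total 21.
Compare {W2, W3}: total 27.
Compare {W1, W2}: total 48.

21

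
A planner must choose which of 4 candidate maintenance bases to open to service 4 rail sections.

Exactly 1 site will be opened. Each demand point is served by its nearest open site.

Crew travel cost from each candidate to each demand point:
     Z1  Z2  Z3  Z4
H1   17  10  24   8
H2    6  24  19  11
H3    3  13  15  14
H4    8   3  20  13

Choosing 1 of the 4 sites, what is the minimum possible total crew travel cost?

44

Open {H4}.
  Z1→H4 8, Z2→H4 3, Z3→H4 20, Z4→H4 13  ⇒ total 44.
Compare {H3}: total 45.
Compare {H1}: total 59.
No size-1 selection does better; minimum is 44.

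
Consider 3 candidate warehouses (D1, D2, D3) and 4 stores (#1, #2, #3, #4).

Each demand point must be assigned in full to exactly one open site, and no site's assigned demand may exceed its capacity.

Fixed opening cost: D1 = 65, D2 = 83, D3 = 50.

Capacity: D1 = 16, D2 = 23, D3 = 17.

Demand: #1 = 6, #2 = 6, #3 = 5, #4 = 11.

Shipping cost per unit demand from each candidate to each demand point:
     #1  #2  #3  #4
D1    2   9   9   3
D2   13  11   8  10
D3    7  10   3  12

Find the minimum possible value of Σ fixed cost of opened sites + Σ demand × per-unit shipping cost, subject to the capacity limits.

Open {D1, D3}; cheapest assignment that respects the capacities:
  D1 (cap 16, load 11): #4 — cost 11×3 = 33
  D3 (cap 17, load 17): #1, #2, #3 — cost 6×7 + 6×10 + 5×3 = 117
  Shipping 150, fixed 115 → total 265.
  Any other capacity-feasible assignment to {D1, D3} ships for at least 150.
Compare {D1, D2, D3}: its best feasible assignment gives total 348.
Compare {D2, D3}: its best feasible assignment gives total 360.
Every other set of open sites that can feasibly serve all demand totals ≥ 348 even under its best assignment. Minimum: 265.

265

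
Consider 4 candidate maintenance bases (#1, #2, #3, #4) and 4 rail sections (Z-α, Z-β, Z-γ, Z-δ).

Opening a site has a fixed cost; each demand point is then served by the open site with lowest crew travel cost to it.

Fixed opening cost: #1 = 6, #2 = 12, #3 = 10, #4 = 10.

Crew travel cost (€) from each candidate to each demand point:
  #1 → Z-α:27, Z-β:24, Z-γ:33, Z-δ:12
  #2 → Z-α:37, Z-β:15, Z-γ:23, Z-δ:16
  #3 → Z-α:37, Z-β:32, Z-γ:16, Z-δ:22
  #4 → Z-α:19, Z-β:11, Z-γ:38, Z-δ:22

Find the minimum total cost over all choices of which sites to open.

Open {#1, #3, #4}: assign each demand point to its cheapest open site.
  Z-α→#4 19, Z-β→#4 11, Z-γ→#3 16, Z-δ→#1 12
  crew travel cost 58, fixed 26 → total 84.
Compare {#3, #4}: crew travel cost 68 + fixed 20 = 88.
Compare {#1, #4}: crew travel cost 75 + fixed 16 = 91.
Compare {#2, #4}: crew travel cost 69 + fixed 22 = 91.
All other subsets cost ≥ 88. Minimum total cost: 84.

84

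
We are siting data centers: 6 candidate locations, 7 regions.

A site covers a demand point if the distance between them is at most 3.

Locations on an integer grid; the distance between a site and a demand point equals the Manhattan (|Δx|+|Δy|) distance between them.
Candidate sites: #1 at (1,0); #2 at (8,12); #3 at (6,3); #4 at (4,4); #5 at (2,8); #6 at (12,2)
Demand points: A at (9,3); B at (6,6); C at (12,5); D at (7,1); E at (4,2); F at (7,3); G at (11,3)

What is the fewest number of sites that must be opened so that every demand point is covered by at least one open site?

2

Coverage sets (demand points within 3 of each site):
  #1: {}
  #2: {}
  #3: {A, B, D, E, F}
  #4: {E}
  #5: {}
  #6: {C, G}
No single site covers all 7 demand points.
But {#3, #6} covers everything, so the minimum is 2.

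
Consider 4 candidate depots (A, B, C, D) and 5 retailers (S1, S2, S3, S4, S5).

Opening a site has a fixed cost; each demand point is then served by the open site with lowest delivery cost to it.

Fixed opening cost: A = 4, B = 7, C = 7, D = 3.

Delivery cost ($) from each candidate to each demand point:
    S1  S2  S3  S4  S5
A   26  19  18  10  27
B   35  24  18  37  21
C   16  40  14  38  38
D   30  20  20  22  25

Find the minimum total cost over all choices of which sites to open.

97

Open {A, C}: assign each demand point to its cheapest open site.
  S1→C 16, S2→A 19, S3→C 14, S4→A 10, S5→A 27
  delivery cost 86, fixed 11 → total 97.
Compare {A, B, C}: delivery cost 80 + fixed 18 = 98.
Compare {A, C, D}: delivery cost 84 + fixed 14 = 98.
Compare {A, B, C, D}: delivery cost 80 + fixed 21 = 101.
All other subsets cost ≥ 98. Minimum total cost: 97.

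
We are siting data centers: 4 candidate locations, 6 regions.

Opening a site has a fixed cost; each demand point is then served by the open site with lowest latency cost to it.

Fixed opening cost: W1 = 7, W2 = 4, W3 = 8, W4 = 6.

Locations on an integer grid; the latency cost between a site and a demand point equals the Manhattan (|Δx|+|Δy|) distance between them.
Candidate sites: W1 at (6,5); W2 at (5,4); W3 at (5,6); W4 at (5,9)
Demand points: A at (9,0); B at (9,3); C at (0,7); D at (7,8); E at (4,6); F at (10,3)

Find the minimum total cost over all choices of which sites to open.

40

Open {W2}: assign each demand point to its cheapest open site.
  A→W2 8, B→W2 5, C→W2 8, D→W2 6, E→W2 3, F→W2 6
  latency cost 36, fixed 4 → total 40.
Compare {W1}: latency cost 34 + fixed 7 = 41.
Compare {W2, W3}: latency cost 30 + fixed 12 = 42.
Compare {W2, W4}: latency cost 32 + fixed 10 = 42.
All other subsets cost ≥ 41. Minimum total cost: 40.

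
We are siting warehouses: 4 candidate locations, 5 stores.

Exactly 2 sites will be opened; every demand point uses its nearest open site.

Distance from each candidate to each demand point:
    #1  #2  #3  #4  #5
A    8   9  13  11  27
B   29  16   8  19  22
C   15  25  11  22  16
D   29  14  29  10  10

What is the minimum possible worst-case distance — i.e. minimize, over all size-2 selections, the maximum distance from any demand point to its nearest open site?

13

Open {A, D}.
  Farthest demand point is #3 at distance 13 (to A); all others are ≤ 13.
With {C, D} the worst case is 15.
With {A, C} the worst case is 16.
No size-2 selection achieves below 13.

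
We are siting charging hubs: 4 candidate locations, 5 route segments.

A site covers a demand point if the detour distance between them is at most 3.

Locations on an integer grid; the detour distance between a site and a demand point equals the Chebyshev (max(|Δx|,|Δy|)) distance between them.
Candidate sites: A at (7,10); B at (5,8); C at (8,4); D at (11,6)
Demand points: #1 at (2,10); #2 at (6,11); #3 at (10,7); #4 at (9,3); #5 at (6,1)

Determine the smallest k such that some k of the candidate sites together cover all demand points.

2

Coverage sets (demand points within 3 of each site):
  A: {#2, #3}
  B: {#1, #2}
  C: {#3, #4, #5}
  D: {#3, #4}
No single site covers all 5 demand points.
But {B, C} covers everything, so the minimum is 2.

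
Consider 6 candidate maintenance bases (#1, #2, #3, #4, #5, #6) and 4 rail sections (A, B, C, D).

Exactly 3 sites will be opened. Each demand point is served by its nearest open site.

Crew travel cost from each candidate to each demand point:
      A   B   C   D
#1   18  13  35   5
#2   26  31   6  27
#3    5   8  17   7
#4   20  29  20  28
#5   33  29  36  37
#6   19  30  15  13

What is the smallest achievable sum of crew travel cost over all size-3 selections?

24

Open {#1, #2, #3}.
  A→#3 5, B→#3 8, C→#2 6, D→#1 5  ⇒ total 24.
Compare {#2, #3, #4}: total 26.
Compare {#2, #3, #5}: total 26.
No size-3 selection does better; minimum is 24.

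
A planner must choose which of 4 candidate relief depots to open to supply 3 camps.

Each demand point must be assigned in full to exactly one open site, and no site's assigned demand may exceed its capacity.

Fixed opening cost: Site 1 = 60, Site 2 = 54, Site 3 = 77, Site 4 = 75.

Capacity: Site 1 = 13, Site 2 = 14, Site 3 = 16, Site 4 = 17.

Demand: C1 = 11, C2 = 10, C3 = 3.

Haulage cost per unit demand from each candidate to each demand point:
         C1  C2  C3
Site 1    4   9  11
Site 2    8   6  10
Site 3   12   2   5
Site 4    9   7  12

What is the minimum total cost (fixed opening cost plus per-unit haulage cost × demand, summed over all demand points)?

Open {Site 1, Site 3}; cheapest assignment that respects the capacities:
  Site 1 (cap 13, load 11): C1 — cost 11×4 = 44
  Site 3 (cap 16, load 13): C2, C3 — cost 10×2 + 3×5 = 35
  Shipping 79, fixed 137 → total 216.
  Any other capacity-feasible assignment to {Site 1, Site 3} ships for at least 79.
Compare {Site 1, Site 2}: its best feasible assignment gives total 248.
Compare {Site 2, Site 3}: its best feasible assignment gives total 254.
Every other set of open sites that can feasibly serve all demand totals ≥ 248 even under its best assignment. Minimum: 216.

216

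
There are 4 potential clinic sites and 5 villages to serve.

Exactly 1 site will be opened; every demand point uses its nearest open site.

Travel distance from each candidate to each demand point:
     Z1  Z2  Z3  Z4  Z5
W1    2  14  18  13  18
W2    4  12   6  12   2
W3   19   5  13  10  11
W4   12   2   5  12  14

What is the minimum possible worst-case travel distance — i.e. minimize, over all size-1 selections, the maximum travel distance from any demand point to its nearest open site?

12

Open {W2}.
  Farthest demand point is Z2 at travel distance 12 (to W2); all others are ≤ 12.
With {W4} the worst case is 14.
With {W1} the worst case is 18.
No size-1 selection achieves below 12.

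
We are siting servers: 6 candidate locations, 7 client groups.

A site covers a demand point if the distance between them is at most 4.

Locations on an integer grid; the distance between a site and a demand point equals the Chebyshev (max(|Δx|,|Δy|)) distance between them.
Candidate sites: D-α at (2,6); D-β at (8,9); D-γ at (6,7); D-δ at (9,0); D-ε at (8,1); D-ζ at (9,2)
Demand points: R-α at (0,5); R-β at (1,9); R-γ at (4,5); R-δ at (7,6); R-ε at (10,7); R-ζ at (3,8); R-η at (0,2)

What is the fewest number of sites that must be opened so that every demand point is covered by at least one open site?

2

Coverage sets (demand points within 4 of each site):
  D-α: {R-α, R-β, R-γ, R-ζ, R-η}
  D-β: {R-γ, R-δ, R-ε}
  D-γ: {R-γ, R-δ, R-ε, R-ζ}
  D-δ: {}
  D-ε: {R-γ}
  D-ζ: {R-δ}
No single site covers all 7 demand points.
But {D-α, D-β} covers everything, so the minimum is 2.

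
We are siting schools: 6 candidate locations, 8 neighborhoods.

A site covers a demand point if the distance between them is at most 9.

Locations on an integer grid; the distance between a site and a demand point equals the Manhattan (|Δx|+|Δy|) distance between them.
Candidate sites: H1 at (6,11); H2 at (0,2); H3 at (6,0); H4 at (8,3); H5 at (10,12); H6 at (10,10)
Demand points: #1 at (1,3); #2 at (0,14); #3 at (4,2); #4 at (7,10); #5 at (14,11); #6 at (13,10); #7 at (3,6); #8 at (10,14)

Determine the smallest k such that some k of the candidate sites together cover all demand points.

Coverage sets (demand points within 9 of each site):
  H1: {#2, #4, #5, #6, #7, #8}
  H2: {#1, #3, #7}
  H3: {#1, #3, #7}
  H4: {#1, #3, #4, #7}
  H5: {#4, #5, #6, #8}
  H6: {#4, #5, #6, #8}
No single site covers all 8 demand points.
But {H1, H2} covers everything, so the minimum is 2.

2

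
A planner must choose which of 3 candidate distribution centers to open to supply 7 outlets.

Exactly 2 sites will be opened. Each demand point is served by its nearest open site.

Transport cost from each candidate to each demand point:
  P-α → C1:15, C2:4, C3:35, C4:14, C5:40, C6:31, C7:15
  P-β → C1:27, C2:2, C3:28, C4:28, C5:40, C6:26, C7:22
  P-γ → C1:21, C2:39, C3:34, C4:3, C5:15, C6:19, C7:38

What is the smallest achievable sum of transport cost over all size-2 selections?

Open {P-α, P-γ}.
  C1→P-α 15, C2→P-α 4, C3→P-γ 34, C4→P-γ 3, C5→P-γ 15, C6→P-γ 19, C7→P-α 15  ⇒ total 105.
Compare {P-β, P-γ}: total 110.
Compare {P-α, P-β}: total 140.

105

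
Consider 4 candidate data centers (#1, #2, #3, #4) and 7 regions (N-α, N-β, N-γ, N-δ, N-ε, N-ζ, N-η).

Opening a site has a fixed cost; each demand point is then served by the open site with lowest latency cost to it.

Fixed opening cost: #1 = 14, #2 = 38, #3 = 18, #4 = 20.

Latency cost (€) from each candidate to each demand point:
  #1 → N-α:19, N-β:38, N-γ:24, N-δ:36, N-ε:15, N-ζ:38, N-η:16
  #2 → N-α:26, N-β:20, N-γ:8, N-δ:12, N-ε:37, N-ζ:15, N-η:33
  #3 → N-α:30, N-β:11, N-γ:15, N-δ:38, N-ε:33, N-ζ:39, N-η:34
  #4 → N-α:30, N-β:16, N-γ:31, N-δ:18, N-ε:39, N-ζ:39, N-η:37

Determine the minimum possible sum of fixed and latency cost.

Open {#1, #2}: assign each demand point to its cheapest open site.
  N-α→#1 19, N-β→#2 20, N-γ→#2 8, N-δ→#2 12, N-ε→#1 15, N-ζ→#2 15, N-η→#1 16
  latency cost 105, fixed 52 → total 157.
Compare {#1, #2, #3}: latency cost 96 + fixed 70 = 166.
Compare {#1, #2, #4}: latency cost 101 + fixed 72 = 173.
Compare {#1, #4}: latency cost 146 + fixed 34 = 180.
All other subsets cost ≥ 166. Minimum total cost: 157.

157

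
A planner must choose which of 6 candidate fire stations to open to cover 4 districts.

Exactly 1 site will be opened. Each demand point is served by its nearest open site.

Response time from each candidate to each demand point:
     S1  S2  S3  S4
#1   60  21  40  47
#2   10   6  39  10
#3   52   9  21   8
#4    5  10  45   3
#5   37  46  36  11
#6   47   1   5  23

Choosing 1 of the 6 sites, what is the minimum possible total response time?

63

Open {#4}.
  S1→#4 5, S2→#4 10, S3→#4 45, S4→#4 3  ⇒ total 63.
Compare {#2}: total 65.
Compare {#6}: total 76.
No size-1 selection does better; minimum is 63.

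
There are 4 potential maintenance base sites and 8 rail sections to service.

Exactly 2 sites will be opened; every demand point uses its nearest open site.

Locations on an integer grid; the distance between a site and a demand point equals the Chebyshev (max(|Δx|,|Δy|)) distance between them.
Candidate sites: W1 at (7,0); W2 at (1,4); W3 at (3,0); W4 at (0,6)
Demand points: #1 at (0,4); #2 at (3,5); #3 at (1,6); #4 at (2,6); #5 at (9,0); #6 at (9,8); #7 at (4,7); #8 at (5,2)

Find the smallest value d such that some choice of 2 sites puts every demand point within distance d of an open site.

Open {W1, W2}.
  Farthest demand point is #6 at distance 8 (to W1); all others are ≤ 8.
With {W1, W3} the worst case is 8.
With {W1, W4} the worst case is 8.
No size-2 selection achieves below 8.

8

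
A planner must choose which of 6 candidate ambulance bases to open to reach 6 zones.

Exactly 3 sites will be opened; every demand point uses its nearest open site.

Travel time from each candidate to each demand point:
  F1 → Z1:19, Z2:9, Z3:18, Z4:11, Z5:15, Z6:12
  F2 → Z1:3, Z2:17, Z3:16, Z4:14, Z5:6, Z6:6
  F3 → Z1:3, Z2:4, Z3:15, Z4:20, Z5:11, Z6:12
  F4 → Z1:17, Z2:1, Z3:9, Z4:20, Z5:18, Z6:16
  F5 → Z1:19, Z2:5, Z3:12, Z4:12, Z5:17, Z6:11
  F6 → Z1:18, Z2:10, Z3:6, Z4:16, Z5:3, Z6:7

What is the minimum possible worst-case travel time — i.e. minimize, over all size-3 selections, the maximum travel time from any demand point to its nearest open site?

11

Open {F1, F2, F4}.
  Farthest demand point is Z4 at travel time 11 (to F1); all others are ≤ 11.
With {F1, F2, F6} the worst case is 11.
With {F1, F3, F6} the worst case is 11.
No size-3 selection achieves below 11.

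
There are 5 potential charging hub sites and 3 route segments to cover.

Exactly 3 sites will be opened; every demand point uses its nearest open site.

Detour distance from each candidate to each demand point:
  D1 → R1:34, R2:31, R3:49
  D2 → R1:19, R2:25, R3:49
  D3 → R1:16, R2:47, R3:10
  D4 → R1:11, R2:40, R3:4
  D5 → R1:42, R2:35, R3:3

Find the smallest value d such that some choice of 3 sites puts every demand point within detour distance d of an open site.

Open {D1, D2, D3}.
  Farthest demand point is R2 at detour distance 25 (to D2); all others are ≤ 25.
With {D1, D2, D4} the worst case is 25.
With {D1, D2, D5} the worst case is 25.
No size-3 selection achieves below 25.

25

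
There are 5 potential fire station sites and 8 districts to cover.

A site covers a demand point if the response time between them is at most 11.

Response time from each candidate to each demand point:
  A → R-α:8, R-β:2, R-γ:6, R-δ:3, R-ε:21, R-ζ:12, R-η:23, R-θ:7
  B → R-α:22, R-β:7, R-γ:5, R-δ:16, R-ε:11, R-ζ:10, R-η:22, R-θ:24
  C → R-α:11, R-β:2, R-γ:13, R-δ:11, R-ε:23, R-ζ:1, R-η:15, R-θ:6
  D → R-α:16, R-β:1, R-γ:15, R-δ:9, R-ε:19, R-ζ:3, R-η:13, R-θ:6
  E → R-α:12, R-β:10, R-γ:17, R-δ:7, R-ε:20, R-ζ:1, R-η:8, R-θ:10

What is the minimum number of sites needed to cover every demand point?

3

Coverage sets (demand points within 11 of each site):
  A: {R-α, R-β, R-γ, R-δ, R-θ}
  B: {R-β, R-γ, R-ε, R-ζ}
  C: {R-α, R-β, R-δ, R-ζ, R-θ}
  D: {R-β, R-δ, R-ζ, R-θ}
  E: {R-β, R-δ, R-ζ, R-η, R-θ}
No 2 sites suffice: every size-2 union leaves at least one demand point uncovered.
But {A, B, E} covers everything, so the minimum is 3.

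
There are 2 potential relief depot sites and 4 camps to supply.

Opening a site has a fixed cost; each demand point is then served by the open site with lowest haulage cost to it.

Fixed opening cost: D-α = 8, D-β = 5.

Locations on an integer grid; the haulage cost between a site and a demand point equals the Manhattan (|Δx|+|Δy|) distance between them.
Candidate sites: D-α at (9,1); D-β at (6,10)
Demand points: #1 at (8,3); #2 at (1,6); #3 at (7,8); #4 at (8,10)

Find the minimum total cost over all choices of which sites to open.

28

Open {D-β}: assign each demand point to its cheapest open site.
  #1→D-β 9, #2→D-β 9, #3→D-β 3, #4→D-β 2
  haulage cost 23, fixed 5 → total 28.
Compare {D-α, D-β}: haulage cost 17 + fixed 13 = 30.
Compare {D-α}: haulage cost 35 + fixed 8 = 43.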